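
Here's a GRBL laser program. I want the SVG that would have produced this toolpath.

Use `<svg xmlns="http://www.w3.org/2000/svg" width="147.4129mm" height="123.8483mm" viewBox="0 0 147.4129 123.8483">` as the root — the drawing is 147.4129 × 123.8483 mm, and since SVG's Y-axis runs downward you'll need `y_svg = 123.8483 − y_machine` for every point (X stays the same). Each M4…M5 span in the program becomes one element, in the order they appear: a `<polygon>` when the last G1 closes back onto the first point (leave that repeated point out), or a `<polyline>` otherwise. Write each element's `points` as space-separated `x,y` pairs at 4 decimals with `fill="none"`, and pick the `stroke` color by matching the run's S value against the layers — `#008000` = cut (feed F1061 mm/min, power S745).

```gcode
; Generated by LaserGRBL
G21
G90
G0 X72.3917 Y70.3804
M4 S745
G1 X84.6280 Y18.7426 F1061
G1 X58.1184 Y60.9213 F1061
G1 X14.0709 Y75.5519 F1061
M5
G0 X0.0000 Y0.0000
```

Each laser-on run becomes one SVG element. Flip Y back into SVG space with y_svg = 123.8483 − y_machine. Every run uses S745, so all elements get stroke `#008000` (cut).

Run 1: The run is open, so emit a `<polyline>` with points (Y-flipped): 72.3917,53.4679 84.6280,105.1057 58.1184,62.9270 14.0709,48.2964.

<svg xmlns="http://www.w3.org/2000/svg" width="147.4129mm" height="123.8483mm" viewBox="0 0 147.4129 123.8483">
  <polyline points="72.3917,53.4679 84.6280,105.1057 58.1184,62.9270 14.0709,48.2964" fill="none" stroke="#008000"/>
</svg>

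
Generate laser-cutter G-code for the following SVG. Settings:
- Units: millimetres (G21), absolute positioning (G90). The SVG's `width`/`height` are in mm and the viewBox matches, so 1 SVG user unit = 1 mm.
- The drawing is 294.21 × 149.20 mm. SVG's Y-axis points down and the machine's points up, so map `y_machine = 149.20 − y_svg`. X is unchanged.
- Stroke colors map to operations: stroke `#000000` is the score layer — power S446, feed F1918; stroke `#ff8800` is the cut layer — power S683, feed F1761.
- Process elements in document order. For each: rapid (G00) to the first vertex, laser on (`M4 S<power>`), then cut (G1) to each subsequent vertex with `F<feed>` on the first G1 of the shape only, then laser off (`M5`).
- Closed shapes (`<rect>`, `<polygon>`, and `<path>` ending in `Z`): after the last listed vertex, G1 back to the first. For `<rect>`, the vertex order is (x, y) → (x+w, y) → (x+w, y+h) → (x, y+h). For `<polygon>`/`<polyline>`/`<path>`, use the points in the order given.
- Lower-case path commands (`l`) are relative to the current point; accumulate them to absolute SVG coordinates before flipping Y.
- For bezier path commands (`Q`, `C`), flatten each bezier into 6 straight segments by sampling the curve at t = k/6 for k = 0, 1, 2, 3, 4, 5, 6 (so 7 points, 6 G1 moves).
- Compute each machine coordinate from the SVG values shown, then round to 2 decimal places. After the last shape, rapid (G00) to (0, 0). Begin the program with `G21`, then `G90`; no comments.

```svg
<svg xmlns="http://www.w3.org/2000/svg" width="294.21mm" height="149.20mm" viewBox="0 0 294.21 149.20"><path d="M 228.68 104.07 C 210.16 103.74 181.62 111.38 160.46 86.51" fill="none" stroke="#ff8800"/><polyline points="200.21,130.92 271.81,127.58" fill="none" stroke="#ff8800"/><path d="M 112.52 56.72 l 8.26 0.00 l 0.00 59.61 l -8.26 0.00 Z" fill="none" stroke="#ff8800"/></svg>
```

Since the viewBox matches the mm dimensions, user units are millimetres directly. The only transform is the Y-flip y_m = 149.20 − y_svg.

Shape 1 is a cubic bezier drawn with `<path>`. Its stroke #ff8800 means cut at S683, F1761. After flipping Y the toolpath is (228.68,45.13) → (218.67,44.82) → (207.46,44.30) → (195.56,44.71) → (183.44,47.16) → (171.57,52.78) → (160.46,62.69).

Shape 2 is a line segment drawn with `<polyline>`. Its stroke #ff8800 means cut at S683, F1761. After flipping Y the toolpath is (200.21,18.28) → (271.81,21.62).

Shape 3 is a rectangle drawn with `<path>`. Its stroke #ff8800 means cut at S683, F1761. After flipping Y the toolpath is (112.52,92.48) → (120.78,92.48) → (120.78,32.87) → (112.52,32.87) → (112.52,92.48), returning to the start.

G21
G90
G00 X228.68 Y45.13
M4 S683
G1 X218.67 Y44.82 F1761
G1 X207.46 Y44.30
G1 X195.56 Y44.71
G1 X183.44 Y47.16
G1 X171.57 Y52.78
G1 X160.46 Y62.69
M5
G00 X200.21 Y18.28
M4 S683
G1 X271.81 Y21.62 F1761
M5
G00 X112.52 Y92.48
M4 S683
G1 X120.78 Y92.48 F1761
G1 X120.78 Y32.87
G1 X112.52 Y32.87
G1 X112.52 Y92.48
M5
G00 X0.00 Y0.00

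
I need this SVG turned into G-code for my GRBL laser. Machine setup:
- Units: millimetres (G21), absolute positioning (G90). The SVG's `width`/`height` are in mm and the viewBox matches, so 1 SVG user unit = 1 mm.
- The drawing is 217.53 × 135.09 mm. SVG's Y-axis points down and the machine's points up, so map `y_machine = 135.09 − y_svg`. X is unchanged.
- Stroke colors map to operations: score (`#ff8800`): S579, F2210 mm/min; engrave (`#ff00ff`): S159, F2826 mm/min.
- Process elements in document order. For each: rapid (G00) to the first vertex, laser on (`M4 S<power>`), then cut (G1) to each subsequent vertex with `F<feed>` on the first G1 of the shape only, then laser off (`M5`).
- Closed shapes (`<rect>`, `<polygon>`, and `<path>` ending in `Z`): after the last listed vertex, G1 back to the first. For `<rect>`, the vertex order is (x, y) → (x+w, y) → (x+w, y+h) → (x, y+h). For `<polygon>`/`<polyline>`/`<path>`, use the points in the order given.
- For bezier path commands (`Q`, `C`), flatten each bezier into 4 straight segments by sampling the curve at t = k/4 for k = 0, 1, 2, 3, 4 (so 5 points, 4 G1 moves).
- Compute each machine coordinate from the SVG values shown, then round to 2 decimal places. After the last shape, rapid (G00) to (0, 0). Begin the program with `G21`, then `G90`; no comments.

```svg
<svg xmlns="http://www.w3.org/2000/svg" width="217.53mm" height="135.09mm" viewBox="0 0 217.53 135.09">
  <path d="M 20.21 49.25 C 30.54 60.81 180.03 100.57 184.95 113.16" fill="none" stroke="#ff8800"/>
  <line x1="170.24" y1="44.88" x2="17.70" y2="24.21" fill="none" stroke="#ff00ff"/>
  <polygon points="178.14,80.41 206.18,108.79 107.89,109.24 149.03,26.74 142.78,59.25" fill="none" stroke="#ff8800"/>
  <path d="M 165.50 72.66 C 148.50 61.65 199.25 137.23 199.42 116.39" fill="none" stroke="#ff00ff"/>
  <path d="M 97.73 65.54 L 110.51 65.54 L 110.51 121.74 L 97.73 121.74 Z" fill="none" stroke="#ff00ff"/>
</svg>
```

viewBox `0 0 217.53 135.09` with mm width/height → 1 unit = 1 mm. Flip: y_m = 135.09 − y_svg.

**Shape 1** — `<path>` cubic bezier, stroke `#ff8800` → score (S579, F2210). Control points (SVG): P0=(20.21,49.25), P1=(30.54,60.81), P2=(180.03,100.57), P3=(184.95,113.16); sampled at t=k/4. Machine vertices: (20.21,85.84) → (49.62,72.75) → (104.61,54.27) → (158.59,35.60) → (184.95,21.93). Open path.

**Shape 2** — `<line>` line segment, stroke `#ff00ff` → engrave (S159, F2826). Machine vertices: (170.24,90.21) → (17.70,110.88). Open path.

**Shape 3** — `<polygon>` closed polygon, stroke `#ff8800` → score (S579, F2210). Machine vertices: (178.14,54.68) → (206.18,26.30) → (107.89,25.85) → (149.03,108.35) → (142.78,75.84) → (178.14,54.68). Closed: final G1 returns to the first vertex.

**Shape 4** — `<path>` cubic bezier, stroke `#ff00ff` → engrave (S159, F2826). Control points (SVG): P0=(165.50,72.66), P1=(148.50,61.65), P2=(199.25,137.23), P3=(199.42,116.39); sampled at t=k/4. Machine vertices: (165.50,62.43) → (163.60,57.31) → (176.02,36.88) → (191.66,18.29) → (199.42,18.70). Open path.

**Shape 5** — `<path>` rectangle, stroke `#ff00ff` → engrave (S159, F2826). Machine vertices: (97.73,69.55) → (110.51,69.55) → (110.51,13.35) → (97.73,13.35) → (97.73,69.55). Closed: final G1 returns to the first vertex.

G21
G90
G00 X20.21 Y85.84
M4 S579
G1 X49.62 Y72.75 F2210
G1 X104.61 Y54.27
G1 X158.59 Y35.60
G1 X184.95 Y21.93
M5
G00 X170.24 Y90.21
M4 S159
G1 X17.70 Y110.88 F2826
M5
G00 X178.14 Y54.68
M4 S579
G1 X206.18 Y26.30 F2210
G1 X107.89 Y25.85
G1 X149.03 Y108.35
G1 X142.78 Y75.84
G1 X178.14 Y54.68
M5
G00 X165.50 Y62.43
M4 S159
G1 X163.60 Y57.31 F2826
G1 X176.02 Y36.88
G1 X191.66 Y18.29
G1 X199.42 Y18.70
M5
G00 X97.73 Y69.55
M4 S159
G1 X110.51 Y69.55 F2826
G1 X110.51 Y13.35
G1 X97.73 Y13.35
G1 X97.73 Y69.55
M5
G00 X0.00 Y0.00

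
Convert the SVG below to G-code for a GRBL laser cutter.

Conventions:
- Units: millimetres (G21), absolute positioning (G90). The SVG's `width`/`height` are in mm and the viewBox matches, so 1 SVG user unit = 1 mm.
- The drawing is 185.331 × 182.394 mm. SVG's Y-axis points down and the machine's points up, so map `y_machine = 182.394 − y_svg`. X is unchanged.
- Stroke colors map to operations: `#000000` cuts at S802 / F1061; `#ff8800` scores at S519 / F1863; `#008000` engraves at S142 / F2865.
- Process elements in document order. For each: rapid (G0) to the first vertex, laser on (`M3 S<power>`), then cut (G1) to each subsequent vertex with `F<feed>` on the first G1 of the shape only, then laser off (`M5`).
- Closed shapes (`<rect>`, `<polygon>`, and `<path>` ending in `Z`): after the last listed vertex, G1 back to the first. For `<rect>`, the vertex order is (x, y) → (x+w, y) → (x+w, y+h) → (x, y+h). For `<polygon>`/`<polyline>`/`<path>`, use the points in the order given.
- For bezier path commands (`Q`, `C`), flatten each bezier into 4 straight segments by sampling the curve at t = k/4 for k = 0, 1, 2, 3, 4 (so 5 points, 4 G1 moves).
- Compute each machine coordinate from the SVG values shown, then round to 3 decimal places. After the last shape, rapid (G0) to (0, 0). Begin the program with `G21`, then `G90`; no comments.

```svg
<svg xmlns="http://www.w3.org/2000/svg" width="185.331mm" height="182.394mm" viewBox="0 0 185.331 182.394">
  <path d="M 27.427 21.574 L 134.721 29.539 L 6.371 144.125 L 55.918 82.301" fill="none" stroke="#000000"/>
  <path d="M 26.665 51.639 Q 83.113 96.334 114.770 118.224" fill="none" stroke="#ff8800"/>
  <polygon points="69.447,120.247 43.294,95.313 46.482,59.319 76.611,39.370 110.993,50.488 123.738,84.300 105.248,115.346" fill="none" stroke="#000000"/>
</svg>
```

Since the viewBox matches the mm dimensions, user units are millimetres directly. The only transform is the Y-flip y_m = 182.394 − y_svg.

Shape 1 is a open polyline drawn with `<path>`. Its stroke #000000 means cut at S802, F1061. After flipping Y the toolpath is (27.427,160.820) → (134.721,152.855) → (6.371,38.269) → (55.918,100.093).

Shape 2 is a quadratic bezier drawn with `<path>`. Its stroke #ff8800 means score at S519, F1863. After flipping Y the toolpath is (26.665,130.755) → (53.340,109.833) → (76.915,91.761) → (97.392,76.540) → (114.770,64.170).

Shape 3 is a regular polygon drawn with `<polygon>`. Its stroke #000000 means cut at S802, F1061. After flipping Y the toolpath is (69.447,62.147) → (43.294,87.081) → (46.482,123.075) → (76.611,143.024) → (110.993,131.906) → (123.738,98.094) → (105.248,67.048) → (69.447,62.147), returning to the start.

G21
G90
G0 X27.427 Y160.820
M3 S802
G1 X134.721 Y152.855 F1061
G1 X6.371 Y38.269
G1 X55.918 Y100.093
M5
G0 X26.665 Y130.755
M3 S519
G1 X53.340 Y109.833 F1863
G1 X76.915 Y91.761
G1 X97.392 Y76.540
G1 X114.770 Y64.170
M5
G0 X69.447 Y62.147
M3 S802
G1 X43.294 Y87.081 F1061
G1 X46.482 Y123.075
G1 X76.611 Y143.024
G1 X110.993 Y131.906
G1 X123.738 Y98.094
G1 X105.248 Y67.048
G1 X69.447 Y62.147
M5
G0 X0.000 Y0.000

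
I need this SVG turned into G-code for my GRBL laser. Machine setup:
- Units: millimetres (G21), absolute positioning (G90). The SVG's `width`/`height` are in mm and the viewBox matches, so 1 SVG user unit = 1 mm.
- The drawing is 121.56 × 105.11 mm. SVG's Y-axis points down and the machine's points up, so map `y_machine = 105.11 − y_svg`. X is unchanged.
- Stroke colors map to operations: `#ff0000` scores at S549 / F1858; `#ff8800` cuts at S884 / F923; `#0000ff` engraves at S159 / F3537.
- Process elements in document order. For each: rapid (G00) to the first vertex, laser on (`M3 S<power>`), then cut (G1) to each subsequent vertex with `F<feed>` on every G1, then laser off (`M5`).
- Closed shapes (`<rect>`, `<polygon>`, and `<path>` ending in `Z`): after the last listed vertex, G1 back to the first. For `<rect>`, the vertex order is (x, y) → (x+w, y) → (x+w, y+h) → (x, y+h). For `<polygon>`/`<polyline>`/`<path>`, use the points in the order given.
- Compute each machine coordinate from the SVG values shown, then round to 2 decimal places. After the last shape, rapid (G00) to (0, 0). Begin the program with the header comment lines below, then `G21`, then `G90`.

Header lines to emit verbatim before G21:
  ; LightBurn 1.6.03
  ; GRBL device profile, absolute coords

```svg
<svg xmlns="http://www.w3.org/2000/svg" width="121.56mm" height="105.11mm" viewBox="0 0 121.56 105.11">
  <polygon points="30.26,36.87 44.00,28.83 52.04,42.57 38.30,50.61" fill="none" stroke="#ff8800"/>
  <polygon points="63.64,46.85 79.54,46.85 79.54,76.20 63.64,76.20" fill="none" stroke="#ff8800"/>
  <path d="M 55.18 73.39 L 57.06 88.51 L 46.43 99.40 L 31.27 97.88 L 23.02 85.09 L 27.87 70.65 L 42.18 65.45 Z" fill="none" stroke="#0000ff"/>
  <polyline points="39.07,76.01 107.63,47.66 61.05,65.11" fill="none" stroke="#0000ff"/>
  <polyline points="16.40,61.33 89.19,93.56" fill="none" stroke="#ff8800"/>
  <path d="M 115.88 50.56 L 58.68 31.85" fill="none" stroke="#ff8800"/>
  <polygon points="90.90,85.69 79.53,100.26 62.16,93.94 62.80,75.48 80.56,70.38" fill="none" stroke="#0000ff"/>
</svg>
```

1 u = 1 mm; y_m = 105.11 − y.

[1] `<polygon>` regular polygon, #ff8800→cut S884 F923: (30.26,68.24) → (44.00,76.28) → (52.04,62.54) → (38.30,54.50) → (30.26,68.24) (closed)

[2] `<polygon>` rectangle, #ff8800→cut S884 F923: (63.64,58.26) → (79.54,58.26) → (79.54,28.91) → (63.64,28.91) → (63.64,58.26) (closed)

[3] `<path>` regular polygon, #0000ff→engrave S159 F3537: (55.18,31.72) → (57.06,16.60) → (46.43,5.71) → (31.27,7.23) → (23.02,20.02) → (27.87,34.46) → (42.18,39.66) → (55.18,31.72) (closed)

[4] `<polyline>` open polyline, #0000ff→engrave S159 F3537: (39.07,29.10) → (107.63,57.45) → (61.05,40.00)

[5] `<polyline>` line segment, #ff8800→cut S884 F923: (16.40,43.78) → (89.19,11.55)

[6] `<path>` line segment, #ff8800→cut S884 F923: (115.88,54.55) → (58.68,73.26)

[7] `<polygon>` regular polygon, #0000ff→engrave S159 F3537: (90.90,19.42) → (79.53,4.85) → (62.16,11.17) → (62.80,29.63) → (80.56,34.73) → (90.90,19.42) (closed)

; LightBurn 1.6.03
; GRBL device profile, absolute coords
G21
G90
G00 X30.26 Y68.24
M3 S884
G1 X44.00 Y76.28 F923
G1 X52.04 Y62.54 F923
G1 X38.30 Y54.50 F923
G1 X30.26 Y68.24 F923
M5
G00 X63.64 Y58.26
M3 S884
G1 X79.54 Y58.26 F923
G1 X79.54 Y28.91 F923
G1 X63.64 Y28.91 F923
G1 X63.64 Y58.26 F923
M5
G00 X55.18 Y31.72
M3 S159
G1 X57.06 Y16.60 F3537
G1 X46.43 Y5.71 F3537
G1 X31.27 Y7.23 F3537
G1 X23.02 Y20.02 F3537
G1 X27.87 Y34.46 F3537
G1 X42.18 Y39.66 F3537
G1 X55.18 Y31.72 F3537
M5
G00 X39.07 Y29.10
M3 S159
G1 X107.63 Y57.45 F3537
G1 X61.05 Y40.00 F3537
M5
G00 X16.40 Y43.78
M3 S884
G1 X89.19 Y11.55 F923
M5
G00 X115.88 Y54.55
M3 S884
G1 X58.68 Y73.26 F923
M5
G00 X90.90 Y19.42
M3 S159
G1 X79.53 Y4.85 F3537
G1 X62.16 Y11.17 F3537
G1 X62.80 Y29.63 F3537
G1 X80.56 Y34.73 F3537
G1 X90.90 Y19.42 F3537
M5
G00 X0.00 Y0.00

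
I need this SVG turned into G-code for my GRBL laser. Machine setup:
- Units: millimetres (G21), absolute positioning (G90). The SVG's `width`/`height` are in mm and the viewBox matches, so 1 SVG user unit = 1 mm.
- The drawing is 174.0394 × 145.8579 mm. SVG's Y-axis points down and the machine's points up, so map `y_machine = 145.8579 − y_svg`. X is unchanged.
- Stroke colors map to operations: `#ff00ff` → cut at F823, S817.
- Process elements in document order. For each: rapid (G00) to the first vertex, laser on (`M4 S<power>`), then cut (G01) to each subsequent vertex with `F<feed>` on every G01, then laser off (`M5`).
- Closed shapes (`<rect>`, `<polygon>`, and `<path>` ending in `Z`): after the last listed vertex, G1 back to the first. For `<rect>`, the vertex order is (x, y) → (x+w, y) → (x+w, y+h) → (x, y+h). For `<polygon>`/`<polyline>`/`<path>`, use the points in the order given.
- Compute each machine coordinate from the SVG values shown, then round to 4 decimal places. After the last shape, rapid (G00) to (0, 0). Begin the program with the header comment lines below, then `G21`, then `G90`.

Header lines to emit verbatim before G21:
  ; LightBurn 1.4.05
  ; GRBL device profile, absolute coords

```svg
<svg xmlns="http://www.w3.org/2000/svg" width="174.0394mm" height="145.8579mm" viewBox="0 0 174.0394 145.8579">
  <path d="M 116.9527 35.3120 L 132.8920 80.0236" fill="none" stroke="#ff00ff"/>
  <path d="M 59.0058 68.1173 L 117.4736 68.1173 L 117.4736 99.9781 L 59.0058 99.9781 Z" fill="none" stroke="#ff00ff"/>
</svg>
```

; LightBurn 1.4.05
; GRBL device profile, absolute coords
G21
G90
G00 X116.9527 Y110.5459
M4 S817
G01 X132.8920 Y65.8343 F823
M5
G00 X59.0058 Y77.7406
M4 S817
G01 X117.4736 Y77.7406 F823
G01 X117.4736 Y45.8798 F823
G01 X59.0058 Y45.8798 F823
G01 X59.0058 Y77.7406 F823
M5
G00 X0.0000 Y0.0000

viewBox `0 0 174.0394 145.8579` with mm width/height → 1 unit = 1 mm. Flip: y_m = 145.8579 − y_svg.

**Shape 1** — `<path>` line segment, stroke `#ff00ff` → cut (S817, F823). Machine vertices: (116.9527,110.5459) → (132.8920,65.8343). Open path.

**Shape 2** — `<path>` rectangle, stroke `#ff00ff` → cut (S817, F823). Machine vertices: (59.0058,77.7406) → (117.4736,77.7406) → (117.4736,45.8798) → (59.0058,45.8798) → (59.0058,77.7406). Closed: final G1 returns to the first vertex.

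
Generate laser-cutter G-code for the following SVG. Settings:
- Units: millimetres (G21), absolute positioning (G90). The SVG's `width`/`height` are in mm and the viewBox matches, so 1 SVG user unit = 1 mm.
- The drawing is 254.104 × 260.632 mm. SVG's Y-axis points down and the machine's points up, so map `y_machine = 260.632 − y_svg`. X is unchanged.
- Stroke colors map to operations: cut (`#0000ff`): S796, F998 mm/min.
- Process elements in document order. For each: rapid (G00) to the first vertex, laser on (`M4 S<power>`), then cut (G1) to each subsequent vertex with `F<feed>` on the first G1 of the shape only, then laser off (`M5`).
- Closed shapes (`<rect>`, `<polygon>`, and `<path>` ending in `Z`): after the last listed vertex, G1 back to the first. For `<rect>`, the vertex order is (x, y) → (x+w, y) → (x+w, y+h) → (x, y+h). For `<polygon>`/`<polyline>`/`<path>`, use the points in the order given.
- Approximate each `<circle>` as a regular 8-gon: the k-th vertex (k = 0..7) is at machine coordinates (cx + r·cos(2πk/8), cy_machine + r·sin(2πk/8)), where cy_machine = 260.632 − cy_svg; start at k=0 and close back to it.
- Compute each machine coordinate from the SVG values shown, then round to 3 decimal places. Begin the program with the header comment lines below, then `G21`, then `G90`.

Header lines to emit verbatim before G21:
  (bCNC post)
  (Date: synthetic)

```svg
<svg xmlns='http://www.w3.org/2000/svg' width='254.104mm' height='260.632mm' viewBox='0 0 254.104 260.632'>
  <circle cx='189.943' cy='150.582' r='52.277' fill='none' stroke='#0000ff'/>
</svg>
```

viewBox `0 0 254.104 260.632` with mm width/height → 1 unit = 1 mm. Flip: y_m = 260.632 − y_svg.

**Shape 1** — `<circle>` circle, stroke `#0000ff` → cut (S796, F998). Machine vertices: (242.220,110.050) → (226.908,147.015) → (189.943,162.327) → (152.978,147.015) → (137.666,110.050) → (152.978,73.085) → (189.943,57.773) → (226.908,73.085) → (242.220,110.050). Closed: final G1 returns to the first vertex.

(bCNC post)
(Date: synthetic)
G21
G90
G00 X242.220 Y110.050
M4 S796
G1 X226.908 Y147.015 F998
G1 X189.943 Y162.327
G1 X152.978 Y147.015
G1 X137.666 Y110.050
G1 X152.978 Y73.085
G1 X189.943 Y57.773
G1 X226.908 Y73.085
G1 X242.220 Y110.050
M5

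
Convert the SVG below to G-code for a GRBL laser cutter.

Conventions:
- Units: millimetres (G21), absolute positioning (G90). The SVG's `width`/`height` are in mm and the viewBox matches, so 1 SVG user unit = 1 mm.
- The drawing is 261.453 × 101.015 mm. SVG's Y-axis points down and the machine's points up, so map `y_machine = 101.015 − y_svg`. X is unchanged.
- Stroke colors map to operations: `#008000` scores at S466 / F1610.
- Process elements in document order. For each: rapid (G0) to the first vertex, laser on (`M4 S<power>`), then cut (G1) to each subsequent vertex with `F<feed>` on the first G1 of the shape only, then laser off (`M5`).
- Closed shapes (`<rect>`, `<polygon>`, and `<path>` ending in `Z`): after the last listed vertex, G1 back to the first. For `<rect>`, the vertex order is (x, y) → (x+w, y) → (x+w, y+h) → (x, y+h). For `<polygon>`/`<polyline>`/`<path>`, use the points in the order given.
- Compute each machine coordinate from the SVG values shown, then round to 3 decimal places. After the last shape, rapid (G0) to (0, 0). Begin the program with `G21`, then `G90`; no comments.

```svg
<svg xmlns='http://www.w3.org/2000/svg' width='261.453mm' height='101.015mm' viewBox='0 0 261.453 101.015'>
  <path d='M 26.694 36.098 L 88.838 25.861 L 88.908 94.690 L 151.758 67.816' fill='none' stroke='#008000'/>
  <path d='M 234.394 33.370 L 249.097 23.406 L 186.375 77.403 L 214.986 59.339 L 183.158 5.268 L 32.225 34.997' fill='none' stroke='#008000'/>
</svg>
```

viewBox `0 0 261.453 101.015` with mm width/height → 1 unit = 1 mm. Flip: y_m = 101.015 − y_svg.

**Shape 1** — `<path>` open polyline, stroke `#008000` → score (S466, F1610). Machine vertices: (26.694,64.917) → (88.838,75.154) → (88.908,6.325) → (151.758,33.199). Open path.

**Shape 2** — `<path>` open polyline, stroke `#008000` → score (S466, F1610). Machine vertices: (234.394,67.645) → (249.097,77.609) → (186.375,23.612) → (214.986,41.676) → (183.158,95.747) → (32.225,66.018). Open path.

G21
G90
G0 X26.694 Y64.917
M4 S466
G1 X88.838 Y75.154 F1610
G1 X88.908 Y6.325
G1 X151.758 Y33.199
M5
G0 X234.394 Y67.645
M4 S466
G1 X249.097 Y77.609 F1610
G1 X186.375 Y23.612
G1 X214.986 Y41.676
G1 X183.158 Y95.747
G1 X32.225 Y66.018
M5
G0 X0.000 Y0.000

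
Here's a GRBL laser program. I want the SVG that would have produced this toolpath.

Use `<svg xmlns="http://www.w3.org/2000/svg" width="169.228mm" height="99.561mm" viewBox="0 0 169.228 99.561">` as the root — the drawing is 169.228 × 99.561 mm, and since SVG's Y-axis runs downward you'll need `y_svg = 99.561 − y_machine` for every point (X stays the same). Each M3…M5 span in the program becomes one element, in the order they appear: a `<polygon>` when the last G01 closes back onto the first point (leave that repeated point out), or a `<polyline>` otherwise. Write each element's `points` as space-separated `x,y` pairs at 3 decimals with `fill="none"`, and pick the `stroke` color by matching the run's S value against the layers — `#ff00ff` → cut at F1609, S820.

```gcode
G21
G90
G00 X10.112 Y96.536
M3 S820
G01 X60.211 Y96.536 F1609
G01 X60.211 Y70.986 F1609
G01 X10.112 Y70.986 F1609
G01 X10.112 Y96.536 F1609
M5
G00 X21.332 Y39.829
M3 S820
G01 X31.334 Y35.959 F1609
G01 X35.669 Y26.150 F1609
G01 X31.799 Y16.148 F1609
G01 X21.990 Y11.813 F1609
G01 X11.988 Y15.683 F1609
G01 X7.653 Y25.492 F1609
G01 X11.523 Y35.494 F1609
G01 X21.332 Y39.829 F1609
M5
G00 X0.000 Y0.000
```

<svg xmlns="http://www.w3.org/2000/svg" width="169.228mm" height="99.561mm" viewBox="0 0 169.228 99.561">
  <polygon points="10.112,3.025 60.211,3.025 60.211,28.575 10.112,28.575" fill="none" stroke="#ff00ff"/>
  <polygon points="21.332,59.732 31.334,63.602 35.669,73.411 31.799,83.413 21.990,87.748 11.988,83.878 7.653,74.069 11.523,64.067" fill="none" stroke="#ff00ff"/>
</svg>

Each laser-on run becomes one SVG element. Flip Y back into SVG space with y_svg = 99.561 − y_machine. Every run uses S820, so all elements get stroke `#ff00ff` (cut).

Run 1: The run returns to its start, so emit a `<polygon>` with points (Y-flipped): 10.112,3.025 60.211,3.025 60.211,28.575 10.112,28.575.

Run 2: The run returns to its start, so emit a `<polygon>` with points (Y-flipped): 21.332,59.732 31.334,63.602 35.669,73.411 31.799,83.413 21.990,87.748 11.988,83.878 7.653,74.069 11.523,64.067.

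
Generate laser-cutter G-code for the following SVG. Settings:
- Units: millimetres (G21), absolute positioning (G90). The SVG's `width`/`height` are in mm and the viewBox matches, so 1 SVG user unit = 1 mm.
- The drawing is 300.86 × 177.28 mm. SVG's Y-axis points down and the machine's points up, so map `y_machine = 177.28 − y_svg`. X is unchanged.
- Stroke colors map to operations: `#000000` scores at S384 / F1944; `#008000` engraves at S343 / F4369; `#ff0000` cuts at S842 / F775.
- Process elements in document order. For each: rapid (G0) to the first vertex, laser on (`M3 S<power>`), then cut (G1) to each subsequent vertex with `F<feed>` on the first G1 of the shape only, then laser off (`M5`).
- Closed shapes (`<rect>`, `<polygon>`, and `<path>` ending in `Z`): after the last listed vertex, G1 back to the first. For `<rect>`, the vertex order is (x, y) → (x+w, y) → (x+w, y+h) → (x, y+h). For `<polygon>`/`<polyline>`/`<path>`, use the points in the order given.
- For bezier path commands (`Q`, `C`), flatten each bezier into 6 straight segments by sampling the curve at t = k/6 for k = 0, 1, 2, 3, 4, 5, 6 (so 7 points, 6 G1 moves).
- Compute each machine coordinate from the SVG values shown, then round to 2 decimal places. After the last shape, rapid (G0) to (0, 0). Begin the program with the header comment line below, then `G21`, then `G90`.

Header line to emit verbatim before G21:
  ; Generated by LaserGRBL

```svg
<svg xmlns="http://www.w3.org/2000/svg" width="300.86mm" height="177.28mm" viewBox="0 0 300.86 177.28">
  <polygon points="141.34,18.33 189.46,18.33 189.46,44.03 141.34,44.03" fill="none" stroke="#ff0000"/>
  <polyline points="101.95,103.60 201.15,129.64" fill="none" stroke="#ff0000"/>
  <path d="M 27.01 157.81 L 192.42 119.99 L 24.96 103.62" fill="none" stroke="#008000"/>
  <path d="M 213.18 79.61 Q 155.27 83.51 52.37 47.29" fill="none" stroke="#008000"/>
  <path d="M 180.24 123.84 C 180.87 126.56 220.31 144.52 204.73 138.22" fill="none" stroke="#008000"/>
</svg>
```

viewBox `0 0 300.86 177.28` with mm width/height → 1 unit = 1 mm. Flip: y_m = 177.28 − y_svg.

**Shape 1** — `<polygon>` rectangle, stroke `#ff0000` → cut (S842, F775). Machine vertices: (141.34,158.95) → (189.46,158.95) → (189.46,133.25) → (141.34,133.25) → (141.34,158.95). Closed: final G1 returns to the first vertex.

**Shape 2** — `<polyline>` line segment, stroke `#ff0000` → cut (S842, F775). Machine vertices: (101.95,73.68) → (201.15,47.64). Open path.

**Shape 3** — `<path>` open polyline, stroke `#008000` → engrave (S343, F4369). Machine vertices: (27.01,19.47) → (192.42,57.29) → (24.96,73.66). Open path.

**Shape 4** — `<path>` quadratic bezier, stroke `#008000` → engrave (S343, F4369). Control points (SVG): P0=(213.18,79.61), P1=(155.27,83.51), P2=(52.37,47.29); sampled at t=k/6. Machine vertices: (213.18,97.67) → (192.63,97.48) → (169.57,99.53) → (144.02,103.80) → (115.97,110.30) → (85.42,119.03) → (52.37,129.99). Open path.

**Shape 5** — `<path>` cubic bezier, stroke `#008000` → engrave (S343, F4369). Control points (SVG): P0=(180.24,123.84), P1=(180.87,126.56), P2=(220.31,144.52), P3=(204.73,138.22); sampled at t=k/6. Machine vertices: (180.24,53.44) → (183.35,50.99) → (190.33,47.10) → (198.56,42.87) → (205.45,39.38) → (208.37,37.75) → (204.73,39.06). Open path.

; Generated by LaserGRBL
G21
G90
G0 X141.34 Y158.95
M3 S842
G1 X189.46 Y158.95 F775
G1 X189.46 Y133.25
G1 X141.34 Y133.25
G1 X141.34 Y158.95
M5
G0 X101.95 Y73.68
M3 S842
G1 X201.15 Y47.64 F775
M5
G0 X27.01 Y19.47
M3 S343
G1 X192.42 Y57.29 F4369
G1 X24.96 Y73.66
M5
G0 X213.18 Y97.67
M3 S343
G1 X192.63 Y97.48 F4369
G1 X169.57 Y99.53
G1 X144.02 Y103.80
G1 X115.97 Y110.30
G1 X85.42 Y119.03
G1 X52.37 Y129.99
M5
G0 X180.24 Y53.44
M3 S343
G1 X183.35 Y50.99 F4369
G1 X190.33 Y47.10
G1 X198.56 Y42.87
G1 X205.45 Y39.38
G1 X208.37 Y37.75
G1 X204.73 Y39.06
M5
G0 X0.00 Y0.00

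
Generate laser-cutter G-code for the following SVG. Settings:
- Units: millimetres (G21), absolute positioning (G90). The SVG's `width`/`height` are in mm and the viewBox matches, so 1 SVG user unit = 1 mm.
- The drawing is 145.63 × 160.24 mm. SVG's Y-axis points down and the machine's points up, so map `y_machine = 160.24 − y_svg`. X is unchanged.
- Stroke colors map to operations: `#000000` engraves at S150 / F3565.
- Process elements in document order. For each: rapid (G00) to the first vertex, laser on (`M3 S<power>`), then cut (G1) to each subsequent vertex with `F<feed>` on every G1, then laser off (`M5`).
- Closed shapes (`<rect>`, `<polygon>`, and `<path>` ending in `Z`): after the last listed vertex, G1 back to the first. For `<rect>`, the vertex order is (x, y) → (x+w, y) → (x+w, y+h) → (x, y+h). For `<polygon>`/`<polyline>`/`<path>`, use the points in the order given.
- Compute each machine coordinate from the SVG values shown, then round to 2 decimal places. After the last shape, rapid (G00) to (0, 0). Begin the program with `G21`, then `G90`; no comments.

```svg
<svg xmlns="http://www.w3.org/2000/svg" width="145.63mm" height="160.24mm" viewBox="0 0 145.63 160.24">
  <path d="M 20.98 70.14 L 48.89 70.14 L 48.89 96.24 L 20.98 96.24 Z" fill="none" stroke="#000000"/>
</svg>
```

G21
G90
G00 X20.98 Y90.10
M3 S150
G1 X48.89 Y90.10 F3565
G1 X48.89 Y64.00 F3565
G1 X20.98 Y64.00 F3565
G1 X20.98 Y90.10 F3565
M5
G00 X0.00 Y0.00

1 u = 1 mm; y_m = 160.24 − y.

[1] `<path>` rectangle, #000000→engrave S150 F3565: (20.98,90.10) → (48.89,90.10) → (48.89,64.00) → (20.98,64.00) → (20.98,90.10) (closed)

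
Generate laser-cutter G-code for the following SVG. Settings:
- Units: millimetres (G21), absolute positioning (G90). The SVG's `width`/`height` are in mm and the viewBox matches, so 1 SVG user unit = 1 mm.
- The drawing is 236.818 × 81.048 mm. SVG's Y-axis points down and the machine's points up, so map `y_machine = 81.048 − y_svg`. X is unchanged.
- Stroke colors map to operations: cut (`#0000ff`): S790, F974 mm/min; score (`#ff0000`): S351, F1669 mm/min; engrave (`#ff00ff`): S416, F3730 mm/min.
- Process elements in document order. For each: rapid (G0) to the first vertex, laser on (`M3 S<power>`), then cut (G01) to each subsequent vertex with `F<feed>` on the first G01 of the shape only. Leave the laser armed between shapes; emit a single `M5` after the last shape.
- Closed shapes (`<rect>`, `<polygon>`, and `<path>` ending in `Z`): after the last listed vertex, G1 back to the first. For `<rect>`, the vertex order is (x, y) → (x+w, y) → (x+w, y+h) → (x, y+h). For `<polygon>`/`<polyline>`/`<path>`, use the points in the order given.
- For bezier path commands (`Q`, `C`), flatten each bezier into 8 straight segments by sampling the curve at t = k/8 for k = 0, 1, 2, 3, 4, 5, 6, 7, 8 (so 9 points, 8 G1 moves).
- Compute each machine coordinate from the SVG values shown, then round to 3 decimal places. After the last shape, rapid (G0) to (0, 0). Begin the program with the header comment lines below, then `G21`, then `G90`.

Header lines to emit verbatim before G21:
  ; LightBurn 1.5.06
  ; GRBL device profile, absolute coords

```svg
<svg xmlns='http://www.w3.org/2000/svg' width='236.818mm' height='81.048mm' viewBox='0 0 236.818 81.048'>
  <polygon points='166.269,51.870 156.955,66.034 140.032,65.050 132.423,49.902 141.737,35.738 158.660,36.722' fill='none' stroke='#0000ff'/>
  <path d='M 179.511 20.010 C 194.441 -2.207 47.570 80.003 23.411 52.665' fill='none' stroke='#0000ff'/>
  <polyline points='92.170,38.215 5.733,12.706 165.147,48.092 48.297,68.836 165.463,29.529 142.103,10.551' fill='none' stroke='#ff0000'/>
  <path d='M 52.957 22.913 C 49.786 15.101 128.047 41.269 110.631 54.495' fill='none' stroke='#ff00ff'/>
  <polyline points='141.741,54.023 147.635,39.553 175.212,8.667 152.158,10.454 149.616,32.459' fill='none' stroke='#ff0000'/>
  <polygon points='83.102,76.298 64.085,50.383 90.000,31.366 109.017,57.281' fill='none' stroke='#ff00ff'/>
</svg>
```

viewBox `0 0 236.818 81.048` with mm width/height → 1 unit = 1 mm. Flip: y_m = 81.048 − y_svg.

**Shape 1** — `<polygon>` regular polygon, stroke `#0000ff` → cut (S790, F974). Machine vertices: (166.269,29.178) → (156.955,15.014) → (140.032,15.998) → (132.423,31.146) → (141.737,45.310) → (158.660,44.326) → (166.269,29.178). Closed: final G1 returns to the first vertex.

**Shape 2** — `<path>` cubic bezier, stroke `#0000ff` → cut (S790, F974). Control points (SVG): P0=(179.511,20.010), P1=(194.441,-2.207), P2=(47.570,80.003), P3=(23.411,52.665); sampled at t=k/8. Machine vertices: (179.511,61.038) → (178.081,64.892) → (164.816,61.464) → (143.051,53.261) → (116.119,42.790) → (87.355,32.559) → (60.093,25.076) → (37.667,22.848) → (23.411,28.383). Open path.

**Shape 3** — `<polyline>` open polyline, stroke `#ff0000` → score (S351, F1669). Machine vertices: (92.170,42.833) → (5.733,68.342) → (165.147,32.956) → (48.297,12.212) → (165.463,51.519) → (142.103,70.497). Open path.

**Shape 4** — `<path>` cubic bezier, stroke `#ff00ff` → engrave (S416, F3730). Control points (SVG): P0=(52.957,22.913), P1=(49.786,15.101), P2=(128.047,41.269), P3=(110.631,54.495); sampled at t=k/8. Machine vertices: (52.957,58.135) → (55.239,59.563) → (63.080,58.356) → (74.404,55.063) → (87.136,50.233) → (99.200,44.418) → (108.521,38.166) → (113.023,32.028) → (110.631,26.553). Open path.

**Shape 5** — `<polyline>` open polyline, stroke `#ff0000` → score (S351, F1669). Machine vertices: (141.741,27.025) → (147.635,41.495) → (175.212,72.381) → (152.158,70.594) → (149.616,48.589). Open path.

**Shape 6** — `<polygon>` regular polygon, stroke `#ff00ff` → engrave (S416, F3730). Machine vertices: (83.102,4.750) → (64.085,30.665) → (90.000,49.682) → (109.017,23.767) → (83.102,4.750). Closed: final G1 returns to the first vertex.

; LightBurn 1.5.06
; GRBL device profile, absolute coords
G21
G90
G0 X166.269 Y29.178
M3 S790
G01 X156.955 Y15.014 F974
G01 X140.032 Y15.998
G01 X132.423 Y31.146
G01 X141.737 Y45.310
G01 X158.660 Y44.326
G01 X166.269 Y29.178
G0 X179.511 Y61.038
M3 S790
G01 X178.081 Y64.892 F974
G01 X164.816 Y61.464
G01 X143.051 Y53.261
G01 X116.119 Y42.790
G01 X87.355 Y32.559
G01 X60.093 Y25.076
G01 X37.667 Y22.848
G01 X23.411 Y28.383
G0 X92.170 Y42.833
M3 S351
G01 X5.733 Y68.342 F1669
G01 X165.147 Y32.956
G01 X48.297 Y12.212
G01 X165.463 Y51.519
G01 X142.103 Y70.497
G0 X52.957 Y58.135
M3 S416
G01 X55.239 Y59.563 F3730
G01 X63.080 Y58.356
G01 X74.404 Y55.063
G01 X87.136 Y50.233
G01 X99.200 Y44.418
G01 X108.521 Y38.166
G01 X113.023 Y32.028
G01 X110.631 Y26.553
G0 X141.741 Y27.025
M3 S351
G01 X147.635 Y41.495 F1669
G01 X175.212 Y72.381
G01 X152.158 Y70.594
G01 X149.616 Y48.589
G0 X83.102 Y4.750
M3 S416
G01 X64.085 Y30.665 F3730
G01 X90.000 Y49.682
G01 X109.017 Y23.767
G01 X83.102 Y4.750
M5
G0 X0.000 Y0.000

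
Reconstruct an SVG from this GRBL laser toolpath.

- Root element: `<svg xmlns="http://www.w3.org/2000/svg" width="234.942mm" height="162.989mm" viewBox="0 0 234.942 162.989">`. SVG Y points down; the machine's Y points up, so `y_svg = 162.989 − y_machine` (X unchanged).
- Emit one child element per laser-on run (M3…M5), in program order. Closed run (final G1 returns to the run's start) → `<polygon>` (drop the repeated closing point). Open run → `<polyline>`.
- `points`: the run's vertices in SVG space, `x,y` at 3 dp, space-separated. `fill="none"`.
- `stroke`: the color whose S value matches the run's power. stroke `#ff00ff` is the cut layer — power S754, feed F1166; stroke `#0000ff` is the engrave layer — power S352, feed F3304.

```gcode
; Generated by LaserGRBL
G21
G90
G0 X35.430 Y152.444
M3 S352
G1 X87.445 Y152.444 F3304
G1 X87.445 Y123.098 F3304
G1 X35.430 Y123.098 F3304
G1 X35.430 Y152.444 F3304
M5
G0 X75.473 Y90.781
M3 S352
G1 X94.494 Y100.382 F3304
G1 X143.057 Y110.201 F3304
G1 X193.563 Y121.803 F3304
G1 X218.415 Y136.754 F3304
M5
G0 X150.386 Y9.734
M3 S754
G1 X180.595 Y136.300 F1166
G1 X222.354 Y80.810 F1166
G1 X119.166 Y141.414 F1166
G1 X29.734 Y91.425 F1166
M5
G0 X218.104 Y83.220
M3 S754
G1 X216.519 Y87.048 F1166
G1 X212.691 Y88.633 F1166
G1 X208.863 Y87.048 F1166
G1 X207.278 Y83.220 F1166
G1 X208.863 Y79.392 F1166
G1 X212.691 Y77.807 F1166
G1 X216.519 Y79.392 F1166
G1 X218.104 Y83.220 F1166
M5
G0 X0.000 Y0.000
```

<svg xmlns="http://www.w3.org/2000/svg" width="234.942mm" height="162.989mm" viewBox="0 0 234.942 162.989">
  <polygon points="35.430,10.545 87.445,10.545 87.445,39.891 35.430,39.891" fill="none" stroke="#0000ff"/>
  <polyline points="75.473,72.208 94.494,62.607 143.057,52.788 193.563,41.186 218.415,26.235" fill="none" stroke="#0000ff"/>
  <polyline points="150.386,153.255 180.595,26.689 222.354,82.179 119.166,21.575 29.734,71.564" fill="none" stroke="#ff00ff"/>
  <polygon points="218.104,79.769 216.519,75.941 212.691,74.356 208.863,75.941 207.278,79.769 208.863,83.597 212.691,85.182 216.519,83.597" fill="none" stroke="#ff00ff"/>
</svg>

Machine Y-up, SVG Y-down with viewBox height 162.989, so y_svg = 162.989 − y_machine; X carries over.

Run 1: S352 ⇒ engrave layer `#0000ff`. The run returns to its start, so emit a `<polygon>` with points (Y-flipped): 35.430,10.545 87.445,10.545 87.445,39.891 35.430,39.891.

Run 2: power S352 maps to stroke `#0000ff` (engrave). The run is open, so emit a `<polyline>` with points (Y-flipped): 75.473,72.208 94.494,62.607 143.057,52.788 193.563,41.186 218.415,26.235.

Run 3: power S754 maps to stroke `#ff00ff` (cut). The run is open, so emit a `<polyline>` with points (Y-flipped): 150.386,153.255 180.595,26.689 222.354,82.179 119.166,21.575 29.734,71.564.

Run 4: power S754 maps to stroke `#ff00ff` (cut). The run returns to its start, so emit a `<polygon>` with points (Y-flipped): 218.104,79.769 216.519,75.941 212.691,74.356 208.863,75.941 207.278,79.769 208.863,83.597 212.691,85.182 216.519,83.597.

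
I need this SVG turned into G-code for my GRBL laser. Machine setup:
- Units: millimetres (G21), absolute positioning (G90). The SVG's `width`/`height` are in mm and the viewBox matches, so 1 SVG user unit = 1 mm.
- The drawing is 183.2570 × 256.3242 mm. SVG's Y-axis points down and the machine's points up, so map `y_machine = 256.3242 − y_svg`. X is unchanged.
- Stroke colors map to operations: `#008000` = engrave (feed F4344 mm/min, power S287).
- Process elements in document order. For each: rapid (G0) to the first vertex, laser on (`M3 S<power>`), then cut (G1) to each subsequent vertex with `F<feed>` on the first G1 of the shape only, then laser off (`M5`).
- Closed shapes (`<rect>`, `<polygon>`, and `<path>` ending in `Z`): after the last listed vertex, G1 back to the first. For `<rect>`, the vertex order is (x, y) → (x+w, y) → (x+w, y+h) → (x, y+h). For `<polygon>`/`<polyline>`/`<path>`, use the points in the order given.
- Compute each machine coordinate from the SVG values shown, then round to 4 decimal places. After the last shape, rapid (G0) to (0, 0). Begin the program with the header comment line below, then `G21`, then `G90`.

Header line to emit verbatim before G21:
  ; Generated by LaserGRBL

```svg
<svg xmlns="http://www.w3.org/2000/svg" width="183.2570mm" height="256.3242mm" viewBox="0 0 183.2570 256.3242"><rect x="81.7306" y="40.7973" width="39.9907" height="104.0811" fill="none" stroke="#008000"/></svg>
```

; Generated by LaserGRBL
G21
G90
G0 X81.7306 Y215.5269
M3 S287
G1 X121.7213 Y215.5269 F4344
G1 X121.7213 Y111.4458
G1 X81.7306 Y111.4458
G1 X81.7306 Y215.5269
M5
G0 X0.0000 Y0.0000

viewBox `0 0 183.2570 256.3242` with mm width/height → 1 unit = 1 mm. Flip: y_m = 256.3242 − y_svg.

**Shape 1** — `<rect>` rectangle, stroke `#008000` → engrave (S287, F4344). Machine vertices: (81.7306,215.5269) → (121.7213,215.5269) → (121.7213,111.4458) → (81.7306,111.4458) → (81.7306,215.5269). Closed: final G1 returns to the first vertex.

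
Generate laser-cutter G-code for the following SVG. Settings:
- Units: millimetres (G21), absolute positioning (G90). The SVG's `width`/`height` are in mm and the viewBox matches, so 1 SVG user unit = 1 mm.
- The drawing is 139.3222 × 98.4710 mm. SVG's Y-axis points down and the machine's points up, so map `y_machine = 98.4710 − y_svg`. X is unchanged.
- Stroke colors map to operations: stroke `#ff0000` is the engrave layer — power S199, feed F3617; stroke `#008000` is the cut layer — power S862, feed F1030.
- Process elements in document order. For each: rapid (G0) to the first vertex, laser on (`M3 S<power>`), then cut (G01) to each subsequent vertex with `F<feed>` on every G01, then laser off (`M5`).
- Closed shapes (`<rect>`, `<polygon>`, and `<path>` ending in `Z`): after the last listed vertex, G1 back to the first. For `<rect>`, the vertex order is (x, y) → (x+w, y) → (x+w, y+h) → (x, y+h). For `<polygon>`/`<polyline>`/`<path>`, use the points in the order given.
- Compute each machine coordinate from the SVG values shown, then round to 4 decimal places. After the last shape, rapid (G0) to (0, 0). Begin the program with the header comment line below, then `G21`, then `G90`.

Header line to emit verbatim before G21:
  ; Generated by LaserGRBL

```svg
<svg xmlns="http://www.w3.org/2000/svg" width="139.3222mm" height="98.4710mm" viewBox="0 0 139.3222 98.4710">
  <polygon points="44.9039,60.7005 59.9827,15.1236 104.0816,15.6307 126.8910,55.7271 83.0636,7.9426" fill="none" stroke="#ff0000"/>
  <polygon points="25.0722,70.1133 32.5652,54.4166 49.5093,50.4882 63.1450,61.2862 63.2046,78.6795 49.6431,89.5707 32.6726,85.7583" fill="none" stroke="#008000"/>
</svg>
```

1 u = 1 mm; y_m = 98.4710 − y.

[1] `<polygon>` closed polygon, #ff0000→engrave S199 F3617: (44.9039,37.7705) → (59.9827,83.3474) → (104.0816,82.8403) → (126.8910,42.7439) → (83.0636,90.5284) → (44.9039,37.7705) (closed)

[2] `<polygon>` regular polygon, #008000→cut S862 F1030: (25.0722,28.3577) → (32.5652,44.0544) → (49.5093,47.9828) → (63.1450,37.1848) → (63.2046,19.7915) → (49.6431,8.9003) → (32.6726,12.7127) → (25.0722,28.3577) (closed)

; Generated by LaserGRBL
G21
G90
G0 X44.9039 Y37.7705
M3 S199
G01 X59.9827 Y83.3474 F3617
G01 X104.0816 Y82.8403 F3617
G01 X126.8910 Y42.7439 F3617
G01 X83.0636 Y90.5284 F3617
G01 X44.9039 Y37.7705 F3617
M5
G0 X25.0722 Y28.3577
M3 S862
G01 X32.5652 Y44.0544 F1030
G01 X49.5093 Y47.9828 F1030
G01 X63.1450 Y37.1848 F1030
G01 X63.2046 Y19.7915 F1030
G01 X49.6431 Y8.9003 F1030
G01 X32.6726 Y12.7127 F1030
G01 X25.0722 Y28.3577 F1030
M5
G0 X0.0000 Y0.0000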